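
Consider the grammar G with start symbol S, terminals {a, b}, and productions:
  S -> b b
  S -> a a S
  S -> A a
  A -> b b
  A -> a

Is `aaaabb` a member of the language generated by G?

S ⇒ aaS ⇒ aaaaS ⇒ aaaabb

yes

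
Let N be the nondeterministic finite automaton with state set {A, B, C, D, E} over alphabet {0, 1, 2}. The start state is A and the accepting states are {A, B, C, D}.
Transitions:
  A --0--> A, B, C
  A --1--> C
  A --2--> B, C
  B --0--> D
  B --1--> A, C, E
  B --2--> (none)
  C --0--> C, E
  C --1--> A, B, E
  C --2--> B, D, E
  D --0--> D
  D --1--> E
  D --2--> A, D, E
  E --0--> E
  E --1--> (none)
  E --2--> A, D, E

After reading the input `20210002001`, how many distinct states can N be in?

4

Start: {A}
read 2: {B, C}
read 0: {C, D, E}
read 2: {A, B, D, E}
read 1: {A, C, E}
read 0: {A, B, C, E}
read 0: {A, B, C, D, E}
read 0: {A, B, C, D, E}
read 2: {A, B, C, D, E}
read 0: {A, B, C, D, E}
read 0: {A, B, C, D, E}
read 1: {A, B, C, E}
Final reachable set {A, B, C, E} has 4 states.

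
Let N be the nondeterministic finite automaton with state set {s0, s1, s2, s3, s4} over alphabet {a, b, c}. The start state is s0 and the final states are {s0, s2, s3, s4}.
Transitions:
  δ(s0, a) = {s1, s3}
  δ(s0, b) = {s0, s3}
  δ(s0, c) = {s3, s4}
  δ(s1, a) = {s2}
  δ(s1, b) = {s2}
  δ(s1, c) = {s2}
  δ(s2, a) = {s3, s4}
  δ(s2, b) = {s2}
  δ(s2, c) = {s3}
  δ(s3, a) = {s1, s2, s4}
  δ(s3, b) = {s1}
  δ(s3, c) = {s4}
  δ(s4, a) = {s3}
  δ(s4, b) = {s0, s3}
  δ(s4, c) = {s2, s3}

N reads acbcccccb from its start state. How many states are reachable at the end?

Start: {s0}
read a: {s1, s3}
read c: {s2, s4}
read b: {s0, s2, s3}
read c: {s3, s4}
read c: {s2, s3, s4}
read c: {s2, s3, s4}
read c: {s2, s3, s4}
read c: {s2, s3, s4}
read b: {s0, s1, s2, s3}
Final reachable set {s0, s1, s2, s3} has 4 states.

4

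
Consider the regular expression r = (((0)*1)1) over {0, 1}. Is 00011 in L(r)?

Split as 0001·1: ((0)*1) matches 0001 and 1 matches 1.

yes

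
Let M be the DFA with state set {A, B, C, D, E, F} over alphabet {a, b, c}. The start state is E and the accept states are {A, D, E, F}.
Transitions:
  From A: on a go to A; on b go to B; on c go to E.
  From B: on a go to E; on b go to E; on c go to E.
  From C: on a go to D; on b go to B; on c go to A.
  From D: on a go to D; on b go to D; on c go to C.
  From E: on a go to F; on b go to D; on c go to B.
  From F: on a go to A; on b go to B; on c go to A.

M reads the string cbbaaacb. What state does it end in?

E --c--> B
B --b--> E
E --b--> D
D --a--> D
D --a--> D
D --a--> D
D --c--> C
C --b--> B

B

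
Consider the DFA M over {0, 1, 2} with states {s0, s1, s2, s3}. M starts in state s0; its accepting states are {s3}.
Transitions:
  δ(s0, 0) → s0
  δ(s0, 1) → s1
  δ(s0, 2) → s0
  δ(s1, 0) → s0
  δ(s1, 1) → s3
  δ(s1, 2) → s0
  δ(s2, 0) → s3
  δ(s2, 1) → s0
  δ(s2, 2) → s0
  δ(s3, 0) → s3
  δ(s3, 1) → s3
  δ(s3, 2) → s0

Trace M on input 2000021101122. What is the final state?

s0

s0 --2--> s0
s0 --0--> s0
s0 --0--> s0
s0 --0--> s0
s0 --0--> s0
s0 --2--> s0
s0 --1--> s1
s1 --1--> s3
s3 --0--> s3
s3 --1--> s3
s3 --1--> s3
s3 --2--> s0
s0 --2--> s0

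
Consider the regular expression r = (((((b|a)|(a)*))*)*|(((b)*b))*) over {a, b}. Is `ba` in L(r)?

The left alternative ((((b|a)|(a)*))*)* matches ba.

yes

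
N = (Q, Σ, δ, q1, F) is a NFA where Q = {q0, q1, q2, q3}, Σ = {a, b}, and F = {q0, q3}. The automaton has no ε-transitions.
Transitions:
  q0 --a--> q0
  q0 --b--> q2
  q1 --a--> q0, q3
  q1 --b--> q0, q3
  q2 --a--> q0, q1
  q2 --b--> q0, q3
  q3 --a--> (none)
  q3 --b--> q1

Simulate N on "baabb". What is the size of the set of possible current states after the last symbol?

2

Start: {q1}
read b: {q0, q3}
read a: {q0}
read a: {q0}
read b: {q2}
read b: {q0, q3}
Final reachable set {q0, q3} has 2 states.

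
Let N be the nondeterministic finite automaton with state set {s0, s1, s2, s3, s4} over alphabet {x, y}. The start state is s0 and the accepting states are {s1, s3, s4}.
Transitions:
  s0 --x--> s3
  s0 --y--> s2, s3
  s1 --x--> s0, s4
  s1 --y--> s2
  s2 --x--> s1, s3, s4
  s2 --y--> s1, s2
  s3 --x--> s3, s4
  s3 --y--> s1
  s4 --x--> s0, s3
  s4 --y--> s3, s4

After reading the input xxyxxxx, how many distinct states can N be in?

Start: {s0}
read x: {s3}
read x: {s3, s4}
read y: {s1, s3, s4}
read x: {s0, s3, s4}
read x: {s0, s3, s4}
read x: {s0, s3, s4}
read x: {s0, s3, s4}
Final reachable set {s0, s3, s4} has 3 states.

3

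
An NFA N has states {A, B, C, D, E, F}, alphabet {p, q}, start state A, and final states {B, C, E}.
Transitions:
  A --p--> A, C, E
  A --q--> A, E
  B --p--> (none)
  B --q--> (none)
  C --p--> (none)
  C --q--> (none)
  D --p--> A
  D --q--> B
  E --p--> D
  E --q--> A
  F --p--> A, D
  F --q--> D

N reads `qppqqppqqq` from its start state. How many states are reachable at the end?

Start: {A}
read q: {A, E}
read p: {A, C, D, E}
read p: {A, C, D, E}
read q: {A, B, E}
read q: {A, E}
read p: {A, C, D, E}
read p: {A, C, D, E}
read q: {A, B, E}
read q: {A, E}
read q: {A, E}
Final reachable set {A, E} has 2 states.

2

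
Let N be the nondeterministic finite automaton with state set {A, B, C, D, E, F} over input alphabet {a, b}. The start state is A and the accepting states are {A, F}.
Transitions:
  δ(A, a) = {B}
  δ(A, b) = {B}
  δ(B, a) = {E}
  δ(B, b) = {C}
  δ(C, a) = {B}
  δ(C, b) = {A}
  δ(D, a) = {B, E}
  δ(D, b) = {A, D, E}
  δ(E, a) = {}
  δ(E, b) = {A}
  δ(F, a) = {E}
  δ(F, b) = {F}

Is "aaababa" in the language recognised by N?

rejected

Start: {A}
read a: {B}
read a: {E}
read a: {}
The reachable set is empty and stays empty for the remaining 4 symbols.
Reachable ∩ accepting = {} — empty.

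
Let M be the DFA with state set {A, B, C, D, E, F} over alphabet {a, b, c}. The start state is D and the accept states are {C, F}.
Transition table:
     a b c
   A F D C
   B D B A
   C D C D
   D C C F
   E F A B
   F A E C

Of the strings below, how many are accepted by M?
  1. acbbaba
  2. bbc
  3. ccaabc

0

acbbaba: rejected
bbc: rejected
ccaabc: rejected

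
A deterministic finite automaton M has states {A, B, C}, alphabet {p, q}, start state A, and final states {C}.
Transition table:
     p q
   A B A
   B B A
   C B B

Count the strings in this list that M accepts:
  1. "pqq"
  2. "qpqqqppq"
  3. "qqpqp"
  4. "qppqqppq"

"pqq": rejected
"qpqqqppq": rejected
"qqpqp": rejected
"qppqqppq": rejected

0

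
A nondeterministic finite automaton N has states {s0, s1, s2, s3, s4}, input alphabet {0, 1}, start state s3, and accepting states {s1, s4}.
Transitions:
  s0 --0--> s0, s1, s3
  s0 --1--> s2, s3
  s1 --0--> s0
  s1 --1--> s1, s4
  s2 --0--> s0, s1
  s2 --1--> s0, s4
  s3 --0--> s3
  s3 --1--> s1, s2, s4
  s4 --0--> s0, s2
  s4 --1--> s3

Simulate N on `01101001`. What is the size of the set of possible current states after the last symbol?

Start: {s3}
read 0: {s3}
read 1: {s1, s2, s4}
read 1: {s0, s1, s3, s4}
read 0: {s0, s1, s2, s3}
read 1: {s0, s1, s2, s3, s4}
read 0: {s0, s1, s2, s3}
read 0: {s0, s1, s3}
read 1: {s1, s2, s3, s4}
Final reachable set {s1, s2, s3, s4} has 4 states.

4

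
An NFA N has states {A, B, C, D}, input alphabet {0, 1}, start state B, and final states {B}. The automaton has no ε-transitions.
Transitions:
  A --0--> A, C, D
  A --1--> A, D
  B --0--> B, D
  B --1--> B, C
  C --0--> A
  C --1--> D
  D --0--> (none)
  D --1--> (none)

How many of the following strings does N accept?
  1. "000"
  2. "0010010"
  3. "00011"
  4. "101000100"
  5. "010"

"000": accepted
"0010010": accepted
"00011": accepted
"101000100": accepted
"010": accepted

5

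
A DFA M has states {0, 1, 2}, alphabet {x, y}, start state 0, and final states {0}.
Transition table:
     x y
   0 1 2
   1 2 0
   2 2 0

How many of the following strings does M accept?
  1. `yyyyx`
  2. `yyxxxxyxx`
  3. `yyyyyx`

`yyyyx`: rejected
`yyxxxxyxx`: rejected
`yyyyyx`: rejected

0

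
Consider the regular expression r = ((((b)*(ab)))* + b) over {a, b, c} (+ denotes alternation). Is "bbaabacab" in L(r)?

Neither (((b)*(ab)))* nor b matches bbaabacab.

no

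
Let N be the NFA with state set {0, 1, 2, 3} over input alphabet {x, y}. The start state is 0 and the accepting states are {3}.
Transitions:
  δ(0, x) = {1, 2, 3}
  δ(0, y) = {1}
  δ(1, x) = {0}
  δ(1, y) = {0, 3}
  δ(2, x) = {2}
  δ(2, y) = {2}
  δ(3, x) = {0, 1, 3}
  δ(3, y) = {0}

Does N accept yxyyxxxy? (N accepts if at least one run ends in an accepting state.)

accepted

Start: {0}
read y: {1}
read x: {0}
read y: {1}
read y: {0, 3}
read x: {0, 1, 2, 3}
read x: {0, 1, 2, 3}
read x: {0, 1, 2, 3}
read y: {0, 1, 2, 3}
Reachable ∩ accepting = {3} — nonempty.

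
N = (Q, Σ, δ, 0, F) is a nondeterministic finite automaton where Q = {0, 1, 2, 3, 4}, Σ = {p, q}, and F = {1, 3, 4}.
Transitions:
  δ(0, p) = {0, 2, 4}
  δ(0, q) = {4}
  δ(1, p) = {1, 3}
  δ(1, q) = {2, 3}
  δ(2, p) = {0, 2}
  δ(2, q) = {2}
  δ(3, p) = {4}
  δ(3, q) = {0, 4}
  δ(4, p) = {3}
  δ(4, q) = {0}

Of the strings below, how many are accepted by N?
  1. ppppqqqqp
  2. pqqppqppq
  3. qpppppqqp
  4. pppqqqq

4

ppppqqqqp: accepted
pqqppqppq: accepted
qpppppqqp: accepted
pppqqqq: accepted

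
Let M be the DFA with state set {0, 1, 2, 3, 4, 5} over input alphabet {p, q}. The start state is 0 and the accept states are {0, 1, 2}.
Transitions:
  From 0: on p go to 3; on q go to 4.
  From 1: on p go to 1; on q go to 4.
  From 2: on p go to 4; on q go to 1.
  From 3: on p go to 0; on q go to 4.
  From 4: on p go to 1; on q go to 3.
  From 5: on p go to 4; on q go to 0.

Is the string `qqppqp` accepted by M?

0 --q--> 4
4 --q--> 3
3 --p--> 0
0 --p--> 3
3 --q--> 4
4 --p--> 1
End in state 1, which is an accepting state.

accepted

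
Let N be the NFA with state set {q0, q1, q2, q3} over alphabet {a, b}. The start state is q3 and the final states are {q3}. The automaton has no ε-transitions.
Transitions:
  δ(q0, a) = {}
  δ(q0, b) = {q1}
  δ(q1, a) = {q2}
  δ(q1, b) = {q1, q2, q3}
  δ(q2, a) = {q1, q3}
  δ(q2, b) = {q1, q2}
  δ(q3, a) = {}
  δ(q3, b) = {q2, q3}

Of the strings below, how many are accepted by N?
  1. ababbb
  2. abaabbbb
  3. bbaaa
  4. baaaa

ababbb: rejected
abaabbbb: rejected
bbaaa: accepted
baaaa: rejected

1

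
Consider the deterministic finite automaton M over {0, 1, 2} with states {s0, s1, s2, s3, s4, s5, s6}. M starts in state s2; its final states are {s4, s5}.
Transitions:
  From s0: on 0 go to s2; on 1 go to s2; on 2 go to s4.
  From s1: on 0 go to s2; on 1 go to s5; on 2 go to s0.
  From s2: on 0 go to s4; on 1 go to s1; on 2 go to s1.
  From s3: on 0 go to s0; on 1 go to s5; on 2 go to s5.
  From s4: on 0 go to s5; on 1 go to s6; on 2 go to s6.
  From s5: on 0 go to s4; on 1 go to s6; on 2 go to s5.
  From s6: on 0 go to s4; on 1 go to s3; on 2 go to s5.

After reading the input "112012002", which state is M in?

s5

s2 --1--> s1
s1 --1--> s5
s5 --2--> s5
s5 --0--> s4
s4 --1--> s6
s6 --2--> s5
s5 --0--> s4
s4 --0--> s5
s5 --2--> s5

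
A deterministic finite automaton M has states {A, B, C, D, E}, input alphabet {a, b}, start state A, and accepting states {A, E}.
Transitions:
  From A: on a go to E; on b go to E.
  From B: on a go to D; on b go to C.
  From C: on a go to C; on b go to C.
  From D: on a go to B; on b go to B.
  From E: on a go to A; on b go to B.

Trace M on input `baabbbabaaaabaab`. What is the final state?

C

A --b--> E
E --a--> A
A --a--> E
E --b--> B
B --b--> C
C --b--> C
C --a--> C
C --b--> C
C --a--> C
C --a--> C
C --a--> C
C --a--> C
C --b--> C
C --a--> C
C --a--> C
C --b--> C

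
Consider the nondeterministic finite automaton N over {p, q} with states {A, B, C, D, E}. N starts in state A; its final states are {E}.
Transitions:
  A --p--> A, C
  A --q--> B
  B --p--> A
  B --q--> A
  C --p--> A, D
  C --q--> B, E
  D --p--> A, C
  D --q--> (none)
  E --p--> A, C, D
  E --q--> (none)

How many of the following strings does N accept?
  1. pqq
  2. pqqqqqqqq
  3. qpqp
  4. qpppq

1

pqq: rejected
pqqqqqqqq: rejected
qpqp: rejected
qpppq: accepted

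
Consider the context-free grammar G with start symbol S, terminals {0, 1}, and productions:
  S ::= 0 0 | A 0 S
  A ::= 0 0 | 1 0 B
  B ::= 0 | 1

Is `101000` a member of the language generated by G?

yes

S ⇒ A0S ⇒ 10B0S ⇒ 1010S ⇒ 101000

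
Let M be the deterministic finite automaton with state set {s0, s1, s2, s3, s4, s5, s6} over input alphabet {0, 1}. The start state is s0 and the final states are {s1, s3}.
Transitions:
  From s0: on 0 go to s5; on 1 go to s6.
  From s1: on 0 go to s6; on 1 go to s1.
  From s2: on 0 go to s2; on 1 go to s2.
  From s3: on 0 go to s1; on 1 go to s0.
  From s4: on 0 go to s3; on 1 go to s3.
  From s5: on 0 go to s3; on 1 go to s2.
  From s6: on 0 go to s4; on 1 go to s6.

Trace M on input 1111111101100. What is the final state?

s0 --1--> s6
s6 --1--> s6
s6 --1--> s6
s6 --1--> s6
s6 --1--> s6
s6 --1--> s6
s6 --1--> s6
s6 --1--> s6
s6 --0--> s4
s4 --1--> s3
s3 --1--> s0
s0 --0--> s5
s5 --0--> s3

s3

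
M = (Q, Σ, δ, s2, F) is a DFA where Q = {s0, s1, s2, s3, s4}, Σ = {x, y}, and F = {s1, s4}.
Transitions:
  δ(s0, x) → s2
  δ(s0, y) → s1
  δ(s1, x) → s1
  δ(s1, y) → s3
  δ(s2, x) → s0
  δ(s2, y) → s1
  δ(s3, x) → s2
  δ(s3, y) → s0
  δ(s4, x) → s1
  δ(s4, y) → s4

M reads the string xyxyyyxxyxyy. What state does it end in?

s3

s2 --x--> s0
s0 --y--> s1
s1 --x--> s1
s1 --y--> s3
s3 --y--> s0
s0 --y--> s1
s1 --x--> s1
s1 --x--> s1
s1 --y--> s3
s3 --x--> s2
s2 --y--> s1
s1 --y--> s3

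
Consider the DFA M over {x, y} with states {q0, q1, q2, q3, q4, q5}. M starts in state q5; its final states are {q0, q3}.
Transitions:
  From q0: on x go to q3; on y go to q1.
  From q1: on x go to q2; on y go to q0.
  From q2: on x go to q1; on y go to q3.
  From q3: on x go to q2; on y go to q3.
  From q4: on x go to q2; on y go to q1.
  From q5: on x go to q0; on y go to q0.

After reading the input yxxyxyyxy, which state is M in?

q3

q5 --y--> q0
q0 --x--> q3
q3 --x--> q2
q2 --y--> q3
q3 --x--> q2
q2 --y--> q3
q3 --y--> q3
q3 --x--> q2
q2 --y--> q3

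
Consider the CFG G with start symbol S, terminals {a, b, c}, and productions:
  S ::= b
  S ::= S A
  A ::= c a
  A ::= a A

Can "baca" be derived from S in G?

S ⇒ SA ⇒ bA ⇒ baA ⇒ baca

yes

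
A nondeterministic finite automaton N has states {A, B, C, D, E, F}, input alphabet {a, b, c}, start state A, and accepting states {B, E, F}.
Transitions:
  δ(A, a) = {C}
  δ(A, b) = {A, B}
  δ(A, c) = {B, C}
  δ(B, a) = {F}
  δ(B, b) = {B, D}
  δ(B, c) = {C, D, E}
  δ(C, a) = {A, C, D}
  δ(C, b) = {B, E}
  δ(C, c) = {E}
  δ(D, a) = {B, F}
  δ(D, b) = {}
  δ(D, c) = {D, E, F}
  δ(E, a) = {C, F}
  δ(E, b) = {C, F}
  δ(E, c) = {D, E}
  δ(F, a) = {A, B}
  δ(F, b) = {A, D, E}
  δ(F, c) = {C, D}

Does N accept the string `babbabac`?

Start: {A}
read b: {A, B}
read a: {C, F}
read b: {A, B, D, E}
read b: {A, B, C, D, F}
read a: {A, B, C, D, F}
read b: {A, B, D, E}
read a: {B, C, F}
read c: {C, D, E}
Reachable ∩ accepting = {E} — nonempty.

accepted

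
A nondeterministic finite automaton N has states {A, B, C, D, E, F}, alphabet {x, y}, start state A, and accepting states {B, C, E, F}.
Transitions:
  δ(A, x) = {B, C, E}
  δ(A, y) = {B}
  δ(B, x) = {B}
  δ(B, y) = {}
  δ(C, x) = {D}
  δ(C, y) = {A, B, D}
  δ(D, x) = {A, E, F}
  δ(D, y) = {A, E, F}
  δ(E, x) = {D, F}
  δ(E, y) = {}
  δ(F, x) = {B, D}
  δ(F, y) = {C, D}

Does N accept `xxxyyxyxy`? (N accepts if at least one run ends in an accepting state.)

accepted

Start: {A}
read x: {B, C, E}
read x: {B, D, F}
read x: {A, B, D, E, F}
read y: {A, B, C, D, E, F}
read y: {A, B, C, D, E, F}
read x: {A, B, C, D, E, F}
read y: {A, B, C, D, E, F}
read x: {A, B, C, D, E, F}
read y: {A, B, C, D, E, F}
Reachable ∩ accepting = {B, C, E, F} — nonempty.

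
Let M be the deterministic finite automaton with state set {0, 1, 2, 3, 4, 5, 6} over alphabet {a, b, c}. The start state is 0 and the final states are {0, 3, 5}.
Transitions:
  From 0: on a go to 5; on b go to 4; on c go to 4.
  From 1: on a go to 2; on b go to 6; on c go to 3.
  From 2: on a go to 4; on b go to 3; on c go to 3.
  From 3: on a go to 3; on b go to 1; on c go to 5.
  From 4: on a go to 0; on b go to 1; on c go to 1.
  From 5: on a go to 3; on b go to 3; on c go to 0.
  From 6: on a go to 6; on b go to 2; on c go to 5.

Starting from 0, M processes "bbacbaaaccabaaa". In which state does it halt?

0 --b--> 4
4 --b--> 1
1 --a--> 2
2 --c--> 3
3 --b--> 1
1 --a--> 2
2 --a--> 4
4 --a--> 0
0 --c--> 4
4 --c--> 1
1 --a--> 2
2 --b--> 3
3 --a--> 3
3 --a--> 3
3 --a--> 3

3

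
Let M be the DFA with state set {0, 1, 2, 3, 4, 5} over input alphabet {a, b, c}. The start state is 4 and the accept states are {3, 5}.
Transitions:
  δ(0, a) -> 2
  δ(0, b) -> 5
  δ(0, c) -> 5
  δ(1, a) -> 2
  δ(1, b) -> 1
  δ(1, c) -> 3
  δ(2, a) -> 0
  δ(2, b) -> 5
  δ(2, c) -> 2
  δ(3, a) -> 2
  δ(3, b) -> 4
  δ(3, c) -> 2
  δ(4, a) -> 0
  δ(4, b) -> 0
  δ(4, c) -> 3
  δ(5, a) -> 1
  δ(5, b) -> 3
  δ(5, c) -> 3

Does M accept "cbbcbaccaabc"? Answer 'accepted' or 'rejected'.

accepted

4 --c--> 3
3 --b--> 4
4 --b--> 0
0 --c--> 5
5 --b--> 3
3 --a--> 2
2 --c--> 2
2 --c--> 2
2 --a--> 0
0 --a--> 2
2 --b--> 5
5 --c--> 3
End in state 3, which is an accepting state.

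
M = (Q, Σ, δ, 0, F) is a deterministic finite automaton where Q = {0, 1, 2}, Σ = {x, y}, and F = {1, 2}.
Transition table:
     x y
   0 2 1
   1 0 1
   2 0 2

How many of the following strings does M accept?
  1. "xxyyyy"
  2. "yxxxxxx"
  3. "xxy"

3

"xxyyyy": accepted
"yxxxxxx": accepted
"xxy": accepted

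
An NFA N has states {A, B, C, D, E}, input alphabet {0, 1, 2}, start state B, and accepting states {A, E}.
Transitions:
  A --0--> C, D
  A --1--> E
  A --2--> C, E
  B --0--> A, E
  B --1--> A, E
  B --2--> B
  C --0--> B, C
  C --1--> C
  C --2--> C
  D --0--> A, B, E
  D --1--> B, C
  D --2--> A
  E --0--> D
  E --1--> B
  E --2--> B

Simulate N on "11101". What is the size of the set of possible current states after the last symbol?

3

Start: {B}
read 1: {A, E}
read 1: {B, E}
read 1: {A, B, E}
read 0: {A, C, D, E}
read 1: {B, C, E}
Final reachable set {B, C, E} has 3 states.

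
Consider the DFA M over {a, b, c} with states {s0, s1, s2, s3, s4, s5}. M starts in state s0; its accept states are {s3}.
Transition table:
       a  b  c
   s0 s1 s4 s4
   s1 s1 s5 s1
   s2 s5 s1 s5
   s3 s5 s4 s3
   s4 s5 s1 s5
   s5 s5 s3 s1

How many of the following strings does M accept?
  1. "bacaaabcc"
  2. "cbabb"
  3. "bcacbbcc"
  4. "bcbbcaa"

"bacaaabcc": rejected
"cbabb": accepted
"bcacbbcc": accepted
"bcbbcaa": rejected

2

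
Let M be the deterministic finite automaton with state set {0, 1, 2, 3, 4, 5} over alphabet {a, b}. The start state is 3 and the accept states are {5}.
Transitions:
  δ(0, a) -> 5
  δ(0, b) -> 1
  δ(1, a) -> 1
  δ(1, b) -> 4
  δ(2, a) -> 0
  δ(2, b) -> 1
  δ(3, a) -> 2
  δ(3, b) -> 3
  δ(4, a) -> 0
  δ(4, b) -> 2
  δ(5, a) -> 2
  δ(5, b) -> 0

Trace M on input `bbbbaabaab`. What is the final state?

4

3 --b--> 3
3 --b--> 3
3 --b--> 3
3 --b--> 3
3 --a--> 2
2 --a--> 0
0 --b--> 1
1 --a--> 1
1 --a--> 1
1 --b--> 4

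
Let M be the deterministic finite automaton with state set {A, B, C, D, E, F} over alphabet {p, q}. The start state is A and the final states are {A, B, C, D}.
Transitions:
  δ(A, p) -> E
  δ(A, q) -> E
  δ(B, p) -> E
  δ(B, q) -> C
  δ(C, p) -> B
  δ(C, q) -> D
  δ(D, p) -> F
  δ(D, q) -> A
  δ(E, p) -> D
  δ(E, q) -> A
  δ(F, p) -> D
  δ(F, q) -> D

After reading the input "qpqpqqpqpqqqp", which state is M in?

E

A --q--> E
E --p--> D
D --q--> A
A --p--> E
E --q--> A
A --q--> E
E --p--> D
D --q--> A
A --p--> E
E --q--> A
A --q--> E
E --q--> A
A --p--> E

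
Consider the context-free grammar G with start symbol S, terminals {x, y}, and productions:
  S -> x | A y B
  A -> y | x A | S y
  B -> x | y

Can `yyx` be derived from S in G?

yes

S ⇒ AyB ⇒ yyB ⇒ yyx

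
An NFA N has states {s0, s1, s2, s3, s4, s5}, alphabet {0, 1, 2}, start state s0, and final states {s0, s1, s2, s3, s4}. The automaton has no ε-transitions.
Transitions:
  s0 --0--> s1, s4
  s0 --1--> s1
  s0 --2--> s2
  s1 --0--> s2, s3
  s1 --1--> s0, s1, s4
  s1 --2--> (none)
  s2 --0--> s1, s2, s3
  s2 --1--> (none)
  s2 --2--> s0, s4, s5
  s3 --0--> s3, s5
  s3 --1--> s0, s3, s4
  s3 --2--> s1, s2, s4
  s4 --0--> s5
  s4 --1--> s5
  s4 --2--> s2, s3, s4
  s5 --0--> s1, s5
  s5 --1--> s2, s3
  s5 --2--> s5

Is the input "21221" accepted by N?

rejected

Start: {s0}
read 2: {s2}
read 1: {}
The reachable set is empty and stays empty for the remaining 3 symbols.
Reachable ∩ accepting = {} — empty.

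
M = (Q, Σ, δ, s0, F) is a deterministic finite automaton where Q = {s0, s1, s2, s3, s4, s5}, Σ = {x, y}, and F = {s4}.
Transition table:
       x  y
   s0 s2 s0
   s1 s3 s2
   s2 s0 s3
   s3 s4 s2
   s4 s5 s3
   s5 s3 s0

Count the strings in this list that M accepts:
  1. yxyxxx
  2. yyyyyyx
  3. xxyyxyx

1

yxyxxx: rejected
yyyyyyx: rejected
xxyyxyx: accepted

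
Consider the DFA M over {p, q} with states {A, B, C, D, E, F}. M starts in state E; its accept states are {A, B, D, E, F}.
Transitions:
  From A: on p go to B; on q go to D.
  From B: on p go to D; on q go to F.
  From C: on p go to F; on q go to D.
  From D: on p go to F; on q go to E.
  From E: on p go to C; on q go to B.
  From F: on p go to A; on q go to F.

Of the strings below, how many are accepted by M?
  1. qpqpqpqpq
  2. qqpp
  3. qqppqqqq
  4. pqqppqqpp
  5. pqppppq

qpqpqpqpq: accepted
qqpp: accepted
qqppqqqq: accepted
pqqppqqpp: accepted
pqppppq: accepted

5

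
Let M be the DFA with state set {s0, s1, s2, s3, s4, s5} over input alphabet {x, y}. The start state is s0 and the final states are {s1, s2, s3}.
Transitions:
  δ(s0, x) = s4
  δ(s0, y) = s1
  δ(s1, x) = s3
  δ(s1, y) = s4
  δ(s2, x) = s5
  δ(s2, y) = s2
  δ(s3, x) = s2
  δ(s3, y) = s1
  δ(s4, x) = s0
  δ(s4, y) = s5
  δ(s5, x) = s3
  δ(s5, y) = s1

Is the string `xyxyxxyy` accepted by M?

s0 --x--> s4
s4 --y--> s5
s5 --x--> s3
s3 --y--> s1
s1 --x--> s3
s3 --x--> s2
s2 --y--> s2
s2 --y--> s2
End in state s2, which is an accepting state.

accepted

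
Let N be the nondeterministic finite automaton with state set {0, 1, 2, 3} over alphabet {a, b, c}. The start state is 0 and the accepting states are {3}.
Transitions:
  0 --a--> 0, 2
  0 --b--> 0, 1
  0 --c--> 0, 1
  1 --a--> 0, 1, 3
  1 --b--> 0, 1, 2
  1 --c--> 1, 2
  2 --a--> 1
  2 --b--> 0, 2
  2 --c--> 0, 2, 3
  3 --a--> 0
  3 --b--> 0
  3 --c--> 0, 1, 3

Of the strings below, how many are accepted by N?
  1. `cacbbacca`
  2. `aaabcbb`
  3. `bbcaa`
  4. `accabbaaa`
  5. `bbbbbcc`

`cacbbacca`: accepted
`aaabcbb`: rejected
`bbcaa`: accepted
`accabbaaa`: accepted
`bbbbbcc`: accepted

4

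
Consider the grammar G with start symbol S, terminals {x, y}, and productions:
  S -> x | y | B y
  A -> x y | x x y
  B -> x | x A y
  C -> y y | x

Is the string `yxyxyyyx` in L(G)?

no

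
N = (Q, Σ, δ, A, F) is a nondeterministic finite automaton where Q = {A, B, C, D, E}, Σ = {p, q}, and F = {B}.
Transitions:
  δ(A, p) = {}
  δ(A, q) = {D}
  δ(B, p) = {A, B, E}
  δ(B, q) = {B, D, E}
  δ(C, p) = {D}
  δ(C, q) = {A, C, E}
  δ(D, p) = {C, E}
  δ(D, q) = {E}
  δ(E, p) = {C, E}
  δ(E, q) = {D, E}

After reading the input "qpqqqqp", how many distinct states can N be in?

3

Start: {A}
read q: {D}
read p: {C, E}
read q: {A, C, D, E}
read q: {A, C, D, E}
read q: {A, C, D, E}
read q: {A, C, D, E}
read p: {C, D, E}
Final reachable set {C, D, E} has 3 states.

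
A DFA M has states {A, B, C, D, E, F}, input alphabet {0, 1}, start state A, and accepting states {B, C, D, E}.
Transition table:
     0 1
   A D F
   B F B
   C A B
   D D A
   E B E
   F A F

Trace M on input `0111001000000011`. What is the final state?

F

A --0--> D
D --1--> A
A --1--> F
F --1--> F
F --0--> A
A --0--> D
D --1--> A
A --0--> D
D --0--> D
D --0--> D
D --0--> D
D --0--> D
D --0--> D
D --0--> D
D --1--> A
A --1--> F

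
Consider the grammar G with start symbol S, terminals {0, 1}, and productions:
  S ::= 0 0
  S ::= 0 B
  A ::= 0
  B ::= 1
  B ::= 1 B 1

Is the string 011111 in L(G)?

S ⇒ 0B ⇒ 01B1 ⇒ 011B11 ⇒ 011111

yes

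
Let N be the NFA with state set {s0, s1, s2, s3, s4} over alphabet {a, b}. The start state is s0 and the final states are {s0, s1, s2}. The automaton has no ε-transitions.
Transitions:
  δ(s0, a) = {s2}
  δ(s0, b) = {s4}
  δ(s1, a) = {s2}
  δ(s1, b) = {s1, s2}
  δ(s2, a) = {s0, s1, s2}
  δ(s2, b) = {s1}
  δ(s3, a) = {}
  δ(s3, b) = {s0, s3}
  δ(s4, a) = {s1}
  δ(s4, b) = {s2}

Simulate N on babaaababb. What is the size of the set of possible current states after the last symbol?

2

Start: {s0}
read b: {s4}
read a: {s1}
read b: {s1, s2}
read a: {s0, s1, s2}
read a: {s0, s1, s2}
read a: {s0, s1, s2}
read b: {s1, s2, s4}
read a: {s0, s1, s2}
read b: {s1, s2, s4}
read b: {s1, s2}
Final reachable set {s1, s2} has 2 states.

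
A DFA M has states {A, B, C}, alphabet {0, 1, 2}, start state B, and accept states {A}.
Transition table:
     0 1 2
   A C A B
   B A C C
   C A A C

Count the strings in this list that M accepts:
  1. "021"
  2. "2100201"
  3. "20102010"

"021": rejected
"2100201": accepted
"20102010": rejected

1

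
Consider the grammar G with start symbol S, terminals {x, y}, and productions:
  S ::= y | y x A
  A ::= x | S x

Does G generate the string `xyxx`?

no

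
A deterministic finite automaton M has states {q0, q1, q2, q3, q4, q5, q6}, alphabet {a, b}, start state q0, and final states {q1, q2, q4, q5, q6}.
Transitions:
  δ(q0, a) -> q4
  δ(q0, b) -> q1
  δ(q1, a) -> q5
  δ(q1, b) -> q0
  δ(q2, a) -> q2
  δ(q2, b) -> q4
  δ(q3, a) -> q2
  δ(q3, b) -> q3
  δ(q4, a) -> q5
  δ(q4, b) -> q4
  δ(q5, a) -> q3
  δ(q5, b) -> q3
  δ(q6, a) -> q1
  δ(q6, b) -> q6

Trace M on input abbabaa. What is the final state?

q2

q0 --a--> q4
q4 --b--> q4
q4 --b--> q4
q4 --a--> q5
q5 --b--> q3
q3 --a--> q2
q2 --a--> q2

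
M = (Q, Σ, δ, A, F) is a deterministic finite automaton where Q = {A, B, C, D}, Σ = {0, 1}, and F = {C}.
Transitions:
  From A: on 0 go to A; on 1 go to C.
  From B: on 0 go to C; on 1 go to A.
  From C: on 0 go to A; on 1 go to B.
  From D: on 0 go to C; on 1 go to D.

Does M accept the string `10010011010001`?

A --1--> C
C --0--> A
A --0--> A
A --1--> C
C --0--> A
A --0--> A
A --1--> C
C --1--> B
B --0--> C
C --1--> B
B --0--> C
C --0--> A
A --0--> A
A --1--> C
End in state C, which is an accepting state.

accepted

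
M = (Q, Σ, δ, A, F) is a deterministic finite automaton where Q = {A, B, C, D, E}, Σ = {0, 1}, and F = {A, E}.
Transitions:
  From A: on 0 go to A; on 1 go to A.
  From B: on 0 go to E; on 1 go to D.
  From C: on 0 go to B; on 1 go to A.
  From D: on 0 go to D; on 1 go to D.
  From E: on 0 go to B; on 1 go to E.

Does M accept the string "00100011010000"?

accepted

A --0--> A
A --0--> A
A --1--> A
A --0--> A
A --0--> A
A --0--> A
A --1--> A
A --1--> A
A --0--> A
A --1--> A
A --0--> A
A --0--> A
A --0--> A
A --0--> A
End in state A, which is an accepting state.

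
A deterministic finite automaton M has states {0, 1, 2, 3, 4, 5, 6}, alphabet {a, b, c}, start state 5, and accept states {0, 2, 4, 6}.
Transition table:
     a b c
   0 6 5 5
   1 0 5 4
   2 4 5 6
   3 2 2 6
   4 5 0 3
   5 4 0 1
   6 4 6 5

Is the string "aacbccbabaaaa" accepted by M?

rejected

5 --a--> 4
4 --a--> 5
5 --c--> 1
1 --b--> 5
5 --c--> 1
1 --c--> 4
4 --b--> 0
0 --a--> 6
6 --b--> 6
6 --a--> 4
4 --a--> 5
5 --a--> 4
4 --a--> 5
End in state 5, which is not an accepting state.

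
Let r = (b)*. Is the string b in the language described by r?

Split into 1 piece b; each matches b.

yes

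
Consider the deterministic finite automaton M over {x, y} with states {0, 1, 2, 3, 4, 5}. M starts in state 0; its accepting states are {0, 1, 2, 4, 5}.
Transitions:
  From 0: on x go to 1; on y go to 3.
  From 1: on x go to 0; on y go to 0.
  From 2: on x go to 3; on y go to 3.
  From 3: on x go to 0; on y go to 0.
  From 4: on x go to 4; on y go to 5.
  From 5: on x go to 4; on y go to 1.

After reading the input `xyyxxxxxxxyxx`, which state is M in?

0 --x--> 1
1 --y--> 0
0 --y--> 3
3 --x--> 0
0 --x--> 1
1 --x--> 0
0 --x--> 1
1 --x--> 0
0 --x--> 1
1 --x--> 0
0 --y--> 3
3 --x--> 0
0 --x--> 1

1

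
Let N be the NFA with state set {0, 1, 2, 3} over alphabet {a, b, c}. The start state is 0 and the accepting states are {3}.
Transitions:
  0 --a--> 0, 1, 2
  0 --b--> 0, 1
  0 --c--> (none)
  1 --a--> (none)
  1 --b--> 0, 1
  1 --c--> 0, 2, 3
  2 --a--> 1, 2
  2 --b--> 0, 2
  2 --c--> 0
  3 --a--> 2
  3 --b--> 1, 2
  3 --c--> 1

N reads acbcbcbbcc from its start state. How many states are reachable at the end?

Start: {0}
read a: {0, 1, 2}
read c: {0, 2, 3}
read b: {0, 1, 2}
read c: {0, 2, 3}
read b: {0, 1, 2}
read c: {0, 2, 3}
read b: {0, 1, 2}
read b: {0, 1, 2}
read c: {0, 2, 3}
read c: {0, 1}
Final reachable set {0, 1} has 2 states.

2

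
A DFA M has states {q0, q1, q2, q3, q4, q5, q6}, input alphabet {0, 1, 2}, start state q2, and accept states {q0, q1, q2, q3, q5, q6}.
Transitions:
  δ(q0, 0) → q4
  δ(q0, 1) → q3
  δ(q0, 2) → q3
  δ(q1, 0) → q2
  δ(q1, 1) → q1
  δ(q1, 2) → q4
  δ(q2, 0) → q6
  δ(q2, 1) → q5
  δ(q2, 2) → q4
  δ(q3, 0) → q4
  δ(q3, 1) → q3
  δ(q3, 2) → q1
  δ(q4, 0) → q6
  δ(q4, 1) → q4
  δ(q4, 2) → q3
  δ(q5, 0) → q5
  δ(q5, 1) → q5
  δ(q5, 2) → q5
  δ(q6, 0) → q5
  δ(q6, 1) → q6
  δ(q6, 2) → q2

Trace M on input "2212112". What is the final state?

q2 --2--> q4
q4 --2--> q3
q3 --1--> q3
q3 --2--> q1
q1 --1--> q1
q1 --1--> q1
q1 --2--> q4

q4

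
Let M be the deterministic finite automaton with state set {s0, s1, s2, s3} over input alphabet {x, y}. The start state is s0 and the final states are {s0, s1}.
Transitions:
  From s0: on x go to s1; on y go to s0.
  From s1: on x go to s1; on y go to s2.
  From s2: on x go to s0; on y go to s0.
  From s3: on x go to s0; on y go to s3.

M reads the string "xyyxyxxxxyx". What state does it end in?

s0

s0 --x--> s1
s1 --y--> s2
s2 --y--> s0
s0 --x--> s1
s1 --y--> s2
s2 --x--> s0
s0 --x--> s1
s1 --x--> s1
s1 --x--> s1
s1 --y--> s2
s2 --x--> s0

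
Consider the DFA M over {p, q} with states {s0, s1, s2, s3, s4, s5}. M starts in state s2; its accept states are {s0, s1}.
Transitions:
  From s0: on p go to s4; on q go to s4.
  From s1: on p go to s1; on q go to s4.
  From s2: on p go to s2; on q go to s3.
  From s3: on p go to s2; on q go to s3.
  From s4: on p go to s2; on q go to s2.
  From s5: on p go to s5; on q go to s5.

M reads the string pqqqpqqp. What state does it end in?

s2 --p--> s2
s2 --q--> s3
s3 --q--> s3
s3 --q--> s3
s3 --p--> s2
s2 --q--> s3
s3 --q--> s3
s3 --p--> s2

s2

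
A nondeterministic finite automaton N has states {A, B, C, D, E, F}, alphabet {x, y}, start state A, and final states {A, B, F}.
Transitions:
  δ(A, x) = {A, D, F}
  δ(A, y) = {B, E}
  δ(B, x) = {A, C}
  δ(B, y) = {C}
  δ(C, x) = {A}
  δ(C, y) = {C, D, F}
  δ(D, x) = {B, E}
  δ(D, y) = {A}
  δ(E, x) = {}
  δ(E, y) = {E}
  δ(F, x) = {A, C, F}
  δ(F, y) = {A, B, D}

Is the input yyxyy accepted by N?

Start: {A}
read y: {B, E}
read y: {C, E}
read x: {A}
read y: {B, E}
read y: {C, E}
Reachable ∩ accepting = {} — empty.

rejected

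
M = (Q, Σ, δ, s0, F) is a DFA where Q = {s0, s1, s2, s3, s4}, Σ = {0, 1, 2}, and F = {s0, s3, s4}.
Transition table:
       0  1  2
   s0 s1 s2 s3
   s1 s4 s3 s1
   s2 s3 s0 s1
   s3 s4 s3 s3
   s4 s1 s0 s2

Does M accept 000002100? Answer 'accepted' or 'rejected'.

rejected

s0 --0--> s1
s1 --0--> s4
s4 --0--> s1
s1 --0--> s4
s4 --0--> s1
s1 --2--> s1
s1 --1--> s3
s3 --0--> s4
s4 --0--> s1
End in state s1, which is not an accepting state.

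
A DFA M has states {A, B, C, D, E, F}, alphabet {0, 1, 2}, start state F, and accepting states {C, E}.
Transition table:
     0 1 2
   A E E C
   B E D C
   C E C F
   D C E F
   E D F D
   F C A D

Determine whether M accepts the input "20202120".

accepted

F --2--> D
D --0--> C
C --2--> F
F --0--> C
C --2--> F
F --1--> A
A --2--> C
C --0--> E
End in state E, which is an accepting state.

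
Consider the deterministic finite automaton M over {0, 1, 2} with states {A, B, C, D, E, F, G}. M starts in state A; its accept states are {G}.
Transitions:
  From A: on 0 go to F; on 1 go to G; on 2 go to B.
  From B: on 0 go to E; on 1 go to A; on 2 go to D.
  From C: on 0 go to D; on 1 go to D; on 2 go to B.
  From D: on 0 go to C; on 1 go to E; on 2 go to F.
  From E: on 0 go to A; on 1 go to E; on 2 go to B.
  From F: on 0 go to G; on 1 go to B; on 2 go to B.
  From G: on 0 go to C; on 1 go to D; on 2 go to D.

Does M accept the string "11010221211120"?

A --1--> G
G --1--> D
D --0--> C
C --1--> D
D --0--> C
C --2--> B
B --2--> D
D --1--> E
E --2--> B
B --1--> A
A --1--> G
G --1--> D
D --2--> F
F --0--> G
End in state G, which is an accepting state.

accepted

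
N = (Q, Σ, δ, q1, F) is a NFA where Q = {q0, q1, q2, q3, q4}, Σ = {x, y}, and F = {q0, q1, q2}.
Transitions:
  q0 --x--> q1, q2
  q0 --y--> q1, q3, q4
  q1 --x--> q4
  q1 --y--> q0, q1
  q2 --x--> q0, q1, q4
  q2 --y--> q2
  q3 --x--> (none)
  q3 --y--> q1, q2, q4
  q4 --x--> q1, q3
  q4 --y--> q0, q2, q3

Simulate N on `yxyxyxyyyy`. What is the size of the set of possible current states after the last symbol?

Start: {q1}
read y: {q0, q1}
read x: {q1, q2, q4}
read y: {q0, q1, q2, q3}
read x: {q0, q1, q2, q4}
read y: {q0, q1, q2, q3, q4}
read x: {q0, q1, q2, q3, q4}
read y: {q0, q1, q2, q3, q4}
read y: {q0, q1, q2, q3, q4}
read y: {q0, q1, q2, q3, q4}
read y: {q0, q1, q2, q3, q4}
Final reachable set {q0, q1, q2, q3, q4} has 5 states.

5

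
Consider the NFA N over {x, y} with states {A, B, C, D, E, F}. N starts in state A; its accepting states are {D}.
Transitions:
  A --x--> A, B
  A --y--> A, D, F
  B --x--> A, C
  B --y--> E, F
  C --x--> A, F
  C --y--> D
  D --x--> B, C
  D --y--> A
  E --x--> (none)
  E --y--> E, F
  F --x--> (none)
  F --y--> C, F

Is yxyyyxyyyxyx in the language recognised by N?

Start: {A}
read y: {A, D, F}
read x: {A, B, C}
read y: {A, D, E, F}
read y: {A, C, D, E, F}
read y: {A, C, D, E, F}
read x: {A, B, C, F}
read y: {A, C, D, E, F}
read y: {A, C, D, E, F}
read y: {A, C, D, E, F}
read x: {A, B, C, F}
read y: {A, C, D, E, F}
read x: {A, B, C, F}
Reachable ∩ accepting = {} — empty.

rejected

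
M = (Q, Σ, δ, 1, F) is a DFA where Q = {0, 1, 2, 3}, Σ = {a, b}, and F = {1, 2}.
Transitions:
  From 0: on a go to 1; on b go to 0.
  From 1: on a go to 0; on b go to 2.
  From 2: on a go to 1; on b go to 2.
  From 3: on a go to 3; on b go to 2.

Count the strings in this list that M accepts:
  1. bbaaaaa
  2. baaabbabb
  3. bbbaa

2

bbaaaaa: accepted
baaabbabb: accepted
bbbaa: rejected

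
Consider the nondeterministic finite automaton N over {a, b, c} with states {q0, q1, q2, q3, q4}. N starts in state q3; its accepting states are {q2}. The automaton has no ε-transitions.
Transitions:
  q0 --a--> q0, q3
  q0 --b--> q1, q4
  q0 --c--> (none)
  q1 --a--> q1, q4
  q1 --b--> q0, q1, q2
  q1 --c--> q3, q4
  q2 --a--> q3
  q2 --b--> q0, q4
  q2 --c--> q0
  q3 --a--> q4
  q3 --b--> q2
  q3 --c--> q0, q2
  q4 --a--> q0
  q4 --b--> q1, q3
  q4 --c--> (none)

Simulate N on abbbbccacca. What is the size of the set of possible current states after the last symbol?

2

Start: {q3}
read a: {q4}
read b: {q1, q3}
read b: {q0, q1, q2}
read b: {q0, q1, q2, q4}
read b: {q0, q1, q2, q3, q4}
read c: {q0, q2, q3, q4}
read c: {q0, q2}
read a: {q0, q3}
read c: {q0, q2}
read c: {q0}
read a: {q0, q3}
Final reachable set {q0, q3} has 2 states.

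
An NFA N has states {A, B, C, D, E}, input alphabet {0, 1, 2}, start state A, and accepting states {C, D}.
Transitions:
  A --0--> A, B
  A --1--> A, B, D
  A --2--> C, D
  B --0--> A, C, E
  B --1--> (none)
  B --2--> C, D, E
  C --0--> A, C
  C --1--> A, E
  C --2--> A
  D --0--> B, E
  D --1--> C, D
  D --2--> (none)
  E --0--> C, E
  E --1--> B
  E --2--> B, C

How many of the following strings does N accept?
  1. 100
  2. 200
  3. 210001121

3

100: accepted
200: accepted
210001121: accepted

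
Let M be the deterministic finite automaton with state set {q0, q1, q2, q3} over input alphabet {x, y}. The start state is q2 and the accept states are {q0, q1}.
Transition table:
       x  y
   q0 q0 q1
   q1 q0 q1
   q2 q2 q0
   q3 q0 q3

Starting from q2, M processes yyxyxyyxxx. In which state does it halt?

q2 --y--> q0
q0 --y--> q1
q1 --x--> q0
q0 --y--> q1
q1 --x--> q0
q0 --y--> q1
q1 --y--> q1
q1 --x--> q0
q0 --x--> q0
q0 --x--> q0

q0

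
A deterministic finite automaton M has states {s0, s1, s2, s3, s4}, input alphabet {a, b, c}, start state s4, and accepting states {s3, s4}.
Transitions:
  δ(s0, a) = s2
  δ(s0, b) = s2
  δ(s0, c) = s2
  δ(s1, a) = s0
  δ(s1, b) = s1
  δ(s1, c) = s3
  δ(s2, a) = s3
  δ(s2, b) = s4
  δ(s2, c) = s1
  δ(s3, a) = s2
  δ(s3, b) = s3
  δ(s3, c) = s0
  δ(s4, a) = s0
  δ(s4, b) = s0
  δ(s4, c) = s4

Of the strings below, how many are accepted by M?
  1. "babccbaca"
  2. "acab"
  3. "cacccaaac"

1

"babccbaca": rejected
"acab": accepted
"cacccaaac": rejected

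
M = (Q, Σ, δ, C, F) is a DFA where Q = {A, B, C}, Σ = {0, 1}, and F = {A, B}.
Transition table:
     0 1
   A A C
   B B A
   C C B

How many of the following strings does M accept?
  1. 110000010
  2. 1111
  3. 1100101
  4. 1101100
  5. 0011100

110000010: rejected
1111: accepted
1100101: accepted
1101100: accepted
0011100: rejected

3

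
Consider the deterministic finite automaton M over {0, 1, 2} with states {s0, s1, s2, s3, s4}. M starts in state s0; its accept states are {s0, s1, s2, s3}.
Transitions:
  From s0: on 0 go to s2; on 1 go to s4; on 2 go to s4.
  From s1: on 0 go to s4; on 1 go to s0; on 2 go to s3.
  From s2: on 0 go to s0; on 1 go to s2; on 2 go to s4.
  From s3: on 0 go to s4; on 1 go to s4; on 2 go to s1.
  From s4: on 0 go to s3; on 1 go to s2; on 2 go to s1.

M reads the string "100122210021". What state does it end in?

s0

s0 --1--> s4
s4 --0--> s3
s3 --0--> s4
s4 --1--> s2
s2 --2--> s4
s4 --2--> s1
s1 --2--> s3
s3 --1--> s4
s4 --0--> s3
s3 --0--> s4
s4 --2--> s1
s1 --1--> s0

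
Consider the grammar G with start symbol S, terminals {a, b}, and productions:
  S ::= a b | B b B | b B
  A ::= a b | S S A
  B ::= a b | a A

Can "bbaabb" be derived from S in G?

no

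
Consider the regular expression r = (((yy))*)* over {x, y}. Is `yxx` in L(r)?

no

yxx cannot be split into zero or more pieces each matching ((yy))*.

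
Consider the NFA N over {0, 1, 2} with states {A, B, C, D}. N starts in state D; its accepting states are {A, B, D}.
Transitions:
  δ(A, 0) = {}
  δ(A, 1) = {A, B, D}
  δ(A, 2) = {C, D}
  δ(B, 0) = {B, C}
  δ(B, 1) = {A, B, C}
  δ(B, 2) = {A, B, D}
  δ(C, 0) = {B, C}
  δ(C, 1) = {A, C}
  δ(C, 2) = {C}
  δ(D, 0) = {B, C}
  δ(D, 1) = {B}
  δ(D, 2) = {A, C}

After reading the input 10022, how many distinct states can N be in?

Start: {D}
read 1: {B}
read 0: {B, C}
read 0: {B, C}
read 2: {A, B, C, D}
read 2: {A, B, C, D}
Final reachable set {A, B, C, D} has 4 states.

4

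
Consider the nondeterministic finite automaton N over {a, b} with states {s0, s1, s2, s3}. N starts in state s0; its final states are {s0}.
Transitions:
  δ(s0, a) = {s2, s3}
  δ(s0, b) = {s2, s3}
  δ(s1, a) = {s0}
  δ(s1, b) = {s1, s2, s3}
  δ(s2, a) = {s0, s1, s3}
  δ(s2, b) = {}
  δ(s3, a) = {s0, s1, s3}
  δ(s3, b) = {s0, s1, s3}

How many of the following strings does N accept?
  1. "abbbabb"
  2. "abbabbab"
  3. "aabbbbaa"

"abbbabb": accepted
"abbabbab": accepted
"aabbbbaa": accepted

3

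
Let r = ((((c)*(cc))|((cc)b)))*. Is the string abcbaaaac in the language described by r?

abcbaaaac cannot be split into zero or more pieces each matching (((c)*(cc))|((cc)b)).

no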